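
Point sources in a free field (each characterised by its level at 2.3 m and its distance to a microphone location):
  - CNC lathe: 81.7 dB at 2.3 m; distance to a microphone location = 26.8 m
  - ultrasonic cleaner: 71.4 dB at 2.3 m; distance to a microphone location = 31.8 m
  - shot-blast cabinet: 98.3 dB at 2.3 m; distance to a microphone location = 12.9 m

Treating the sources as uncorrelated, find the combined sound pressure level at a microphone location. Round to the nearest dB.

83 dB

First find each source's level at the receiver (point-source: −20·log₁₀(r/r_ref)), then combine on an intensity basis.
CNC lathe: 81.7 − 20·log₁₀(26.8/2.3) = 81.7 − 21.33 = 60.37 dB.
ultrasonic cleaner: 71.4 − 20·log₁₀(31.8/2.3) = 71.4 − 22.81 = 48.59 dB.
shot-blast cabinet: 98.3 − 20·log₁₀(12.9/2.3) = 98.3 − 14.98 = 83.32 dB.
Σ 10^(L/10) = 2.161e+08 → L_total = 10·log₁₀(2.161e+08) = 83.35 dB.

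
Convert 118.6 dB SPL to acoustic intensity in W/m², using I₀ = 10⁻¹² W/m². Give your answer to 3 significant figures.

0.724 W/m²

I/I₀ = 10^(118.6/10) = 7.244e+11, so I = 7.244e+11 × 10⁻¹² W/m².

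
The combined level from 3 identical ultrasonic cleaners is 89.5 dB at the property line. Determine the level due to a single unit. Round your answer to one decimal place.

Dividing the total intensity by 3 lowers the level by 10·log₁₀ 3 = 4.771 dB: L₁ = 89.5 − 4.771.

84.7 dB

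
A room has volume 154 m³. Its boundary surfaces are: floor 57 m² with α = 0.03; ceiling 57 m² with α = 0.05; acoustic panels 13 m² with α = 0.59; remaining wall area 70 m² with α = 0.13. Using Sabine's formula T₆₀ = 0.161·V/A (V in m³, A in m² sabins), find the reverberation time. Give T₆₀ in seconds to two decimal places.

1.16 s

Total absorption A = 57·0.03 + 57·0.05 + 13·0.59 + 70·0.13 = 21.33 m² sabins.
T₆₀ = 0.161 × 154 / 21.33 = 1.162 s.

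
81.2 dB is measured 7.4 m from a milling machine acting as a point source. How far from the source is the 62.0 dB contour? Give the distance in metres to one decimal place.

67.5 m

The 19.2 dB drop corresponds to a distance ratio of 10^(19.2/20) for a point source.
r₂ = 7.4·10^((81.2−62.0)/20) = 7.4·10^(19.2/20) = 67.49 m.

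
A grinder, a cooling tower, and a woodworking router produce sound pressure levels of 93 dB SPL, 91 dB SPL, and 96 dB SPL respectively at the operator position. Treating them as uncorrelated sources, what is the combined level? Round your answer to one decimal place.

98.6 dB SPL

Incoherent sources combine by intensity addition: L_total = 10·log₁₀(Σ 10^(L_i/10)).
Σ 10^(L/10) = 10^(93/10) + 10^(91/10) + 10^(96/10) = 7.235e+09.
L_total = 10·log₁₀(7.235e+09) = 98.59 dB SPL.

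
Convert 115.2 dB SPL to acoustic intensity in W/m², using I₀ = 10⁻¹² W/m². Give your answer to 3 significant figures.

0.331 W/m²

I = I₀·10^(L/10) = 10⁻¹² × 10^(115.2/10) = 10^(-0.480).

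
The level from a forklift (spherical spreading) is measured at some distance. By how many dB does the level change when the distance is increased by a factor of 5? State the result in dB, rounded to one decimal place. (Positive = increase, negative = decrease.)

-14.0 dB

A point source loses 6 dB per doubling of distance; generally ΔL = −20·log₁₀(r₂/r₁).
ΔL = −20·log₁₀(5) = -13.98 dB.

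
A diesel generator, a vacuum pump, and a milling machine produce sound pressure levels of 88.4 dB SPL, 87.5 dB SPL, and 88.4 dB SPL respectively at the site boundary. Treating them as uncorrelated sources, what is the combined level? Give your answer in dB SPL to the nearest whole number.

93 dB SPL

Incoherent sources combine by intensity addition: L_total = 10·log₁₀(Σ 10^(L_i/10)).
Σ 10^(L/10) = 10^(88.4/10) + 10^(87.5/10) + 10^(88.4/10) = 1.946e+09.
L_total = 10·log₁₀(1.946e+09) = 92.89 dB SPL.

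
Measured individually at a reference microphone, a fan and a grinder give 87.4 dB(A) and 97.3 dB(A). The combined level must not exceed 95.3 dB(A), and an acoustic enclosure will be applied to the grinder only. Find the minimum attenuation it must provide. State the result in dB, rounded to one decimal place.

The untreated sources together contribute 10^(87.4/10) = 5.495e+08, i.e. 87.40 dB(A).
To meet 95.3 dB(A) overall, the treated grinder may contribute at most 10^(95.3/10) − 5.495e+08 = 2.839e+09, i.e. 94.53 dB(A).
So the grinder must be reduced from 97.3 to 94.53 dB(A): IL = 2.77 dB.

2.8 dB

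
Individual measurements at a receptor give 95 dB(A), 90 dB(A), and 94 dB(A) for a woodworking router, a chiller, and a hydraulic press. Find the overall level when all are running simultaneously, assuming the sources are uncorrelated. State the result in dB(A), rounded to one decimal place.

For uncorrelated sources the intensities add, so convert each level to linear form, sum, and take 10·log₁₀ of the total.
Σ 10^(L/10) = 10^(95/10) + 10^(90/10) + 10^(94/10) = 6.674e+09.
L_total = 10·log₁₀(6.674e+09) = 98.24 dB(A).

98.2 dB(A)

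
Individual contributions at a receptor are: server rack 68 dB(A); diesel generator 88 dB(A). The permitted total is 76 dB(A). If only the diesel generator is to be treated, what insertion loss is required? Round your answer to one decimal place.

The untreated sources together contribute 10^(68/10) = 6.310e+06, i.e. 68.00 dB(A).
To meet 76 dB(A) overall, the treated diesel generator may contribute at most 10^(76/10) − 6.310e+06 = 3.350e+07, i.e. 75.25 dB(A).
So the diesel generator must be reduced from 88 to 75.25 dB(A): IL = 12.75 dB.

12.7 dB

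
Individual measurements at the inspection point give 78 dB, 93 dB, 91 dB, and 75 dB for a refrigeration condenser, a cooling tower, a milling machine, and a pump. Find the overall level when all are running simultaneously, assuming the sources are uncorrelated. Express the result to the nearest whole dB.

Incoherent sources combine by intensity addition: L_total = 10·log₁₀(Σ 10^(L_i/10)).
Σ 10^(L/10) = 10^(78/10) + 10^(93/10) + 10^(91/10) + 10^(75/10) = 3.349e+09.
L_total = 10·log₁₀(3.349e+09) = 95.25 dB.

95 dB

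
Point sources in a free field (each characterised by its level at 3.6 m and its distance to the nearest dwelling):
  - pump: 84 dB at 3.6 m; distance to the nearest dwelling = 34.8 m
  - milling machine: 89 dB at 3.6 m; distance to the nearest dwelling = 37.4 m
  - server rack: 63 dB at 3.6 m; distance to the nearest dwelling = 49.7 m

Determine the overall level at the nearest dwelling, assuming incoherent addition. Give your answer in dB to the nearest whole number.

70 dB

First find each source's level at the receiver (point-source: −20·log₁₀(r/r_ref)), then combine on an intensity basis.
pump: 84 − 20·log₁₀(34.8/3.6) = 84 − 19.71 = 64.29 dB.
milling machine: 89 − 20·log₁₀(37.4/3.6) = 89 − 20.33 = 68.67 dB.
server rack: 63 − 20·log₁₀(49.7/3.6) = 63 − 22.80 = 40.20 dB.
Σ 10^(L/10) = 1.006e+07 → L_total = 10·log₁₀(1.006e+07) = 70.03 dB.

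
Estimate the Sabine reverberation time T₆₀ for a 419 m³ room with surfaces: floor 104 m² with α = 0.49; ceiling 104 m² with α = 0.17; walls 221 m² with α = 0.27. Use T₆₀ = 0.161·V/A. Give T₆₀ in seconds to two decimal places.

A = Σ Sᵢαᵢ = 104·0.49 + 104·0.17 + 221·0.27 = 128.31 m².
T₆₀ = 0.161·V/A = 0.161·419/128.31 = 0.526 s.

0.53 s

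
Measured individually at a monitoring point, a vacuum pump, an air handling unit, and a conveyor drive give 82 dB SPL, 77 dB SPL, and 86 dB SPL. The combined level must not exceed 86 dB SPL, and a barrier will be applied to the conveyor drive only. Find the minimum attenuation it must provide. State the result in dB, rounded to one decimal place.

3.2 dB

Everything except the conveyor drive sums to 10^(82/10) + 10^(77/10) = 2.086e+08 in linear terms, 83.19 dB SPL.
The limit corresponds to 10^(86/10) = 3.981e+08; subtracting the fixed part leaves 1.895e+08 for the conveyor drive, i.e. 82.78 dB SPL.
So the conveyor drive must be reduced from 86 to 82.78 dB SPL: IL = 3.22 dB.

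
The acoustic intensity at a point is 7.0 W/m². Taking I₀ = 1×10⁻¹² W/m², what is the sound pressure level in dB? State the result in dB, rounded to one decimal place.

128.5 dB

L = 10·log₁₀(I/I₀) = 10·log₁₀(7.0/10⁻¹²) = 10·log₁₀(7.0×10^12).
L = 10·(0.8451 + 12) = 128.45 dB.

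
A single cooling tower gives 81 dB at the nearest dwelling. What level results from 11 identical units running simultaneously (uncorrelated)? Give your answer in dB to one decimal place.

91.4 dB

With 11 equal, uncorrelated contributions the intensity is 11× that of one unit, giving a rise of 10·log₁₀ 11.
L_total = 81 + 10·log₁₀(11) = 81 + 10.414 = 91.41 dB.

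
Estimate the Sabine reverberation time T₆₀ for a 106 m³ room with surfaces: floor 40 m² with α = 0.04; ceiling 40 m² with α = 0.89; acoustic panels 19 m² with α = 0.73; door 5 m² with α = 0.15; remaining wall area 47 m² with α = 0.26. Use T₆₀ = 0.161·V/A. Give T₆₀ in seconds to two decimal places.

Summing Sᵢαᵢ: 40·0.04 + 40·0.89 + 19·0.73 + 5·0.15 + 47·0.26 = 64.04 m².
T₆₀ = 0.161 × 106 / 64.04 = 0.266 s.

0.27 s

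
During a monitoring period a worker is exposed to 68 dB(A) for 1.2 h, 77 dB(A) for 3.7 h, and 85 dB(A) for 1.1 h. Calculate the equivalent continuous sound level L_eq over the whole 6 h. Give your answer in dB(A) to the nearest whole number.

The energy average is taken in the linear domain: L_eq = 10·log₁₀[(Σ tᵢ·10^(Lᵢ/10))/T], T = 6 h.
Σ tᵢ·10^(Lᵢ/10) = 1.2·10^(68/10) + 3.7·10^(77/10) + 1.1·10^(85/10) = 5.409e+08.
L_eq = 10·log₁₀(5.409e+08/6) = 79.55 dB(A).

80 dB(A)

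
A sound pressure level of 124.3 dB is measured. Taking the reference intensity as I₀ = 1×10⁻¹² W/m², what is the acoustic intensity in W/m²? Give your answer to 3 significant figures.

2.69 W/m²

L = 10·log₁₀(I/I₀) ⇒ I = I₀·10^(L/10) = 10⁻¹² × 10^12.43.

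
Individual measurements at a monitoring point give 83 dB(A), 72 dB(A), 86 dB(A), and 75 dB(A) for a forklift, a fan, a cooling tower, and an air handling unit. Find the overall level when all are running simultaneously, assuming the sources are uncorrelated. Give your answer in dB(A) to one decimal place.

88.1 dB(A)

Incoherent sources combine by intensity addition: L_total = 10·log₁₀(Σ 10^(L_i/10)).
Σ 10^(L/10) = 10^(83/10) + 10^(72/10) + 10^(86/10) + 10^(75/10) = 6.451e+08.
L_total = 10·log₁₀(6.451e+08) = 88.10 dB(A).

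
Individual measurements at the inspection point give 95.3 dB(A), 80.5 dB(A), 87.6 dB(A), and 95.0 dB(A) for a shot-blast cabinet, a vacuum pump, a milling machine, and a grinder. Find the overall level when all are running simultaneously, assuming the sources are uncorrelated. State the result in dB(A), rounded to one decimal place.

Incoherent sources combine by intensity addition: L_total = 10·log₁₀(Σ 10^(L_i/10)).
Σ 10^(L/10) = 10^(95.3/10) + 10^(80.5/10) + 10^(87.6/10) + 10^(95.0/10) = 7.238e+09.
L_total = 10·log₁₀(7.238e+09) = 98.60 dB(A).

98.6 dB(A)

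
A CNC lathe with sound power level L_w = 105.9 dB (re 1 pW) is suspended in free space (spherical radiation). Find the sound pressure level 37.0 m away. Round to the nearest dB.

L_p = L_w − 10·log₁₀(4π·r²) with r = 37.0 m.
4π·r² = 1.72e+04 m², 10·log₁₀ of that is 42.356 dB.
L_p = 105.9 − 42.356 = 63.54 dB.

64 dB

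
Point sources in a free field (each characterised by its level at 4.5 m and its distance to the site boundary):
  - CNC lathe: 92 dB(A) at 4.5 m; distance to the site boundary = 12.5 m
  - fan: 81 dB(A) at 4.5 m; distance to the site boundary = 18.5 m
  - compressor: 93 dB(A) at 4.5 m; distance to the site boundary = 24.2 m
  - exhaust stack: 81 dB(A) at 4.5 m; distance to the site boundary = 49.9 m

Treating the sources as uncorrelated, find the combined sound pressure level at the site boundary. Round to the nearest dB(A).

85 dB(A)

Apply inverse-square spreading to bring every level to the receiver, then sum 10^(L/10).
CNC lathe: 92 − 20·log₁₀(12.5/4.5) = 92 − 8.87 = 83.13 dB(A).
fan: 81 − 20·log₁₀(18.5/4.5) = 81 − 12.28 = 68.72 dB(A).
compressor: 93 − 20·log₁₀(24.2/4.5) = 93 − 14.61 = 78.39 dB(A).
exhaust stack: 81 − 20·log₁₀(49.9/4.5) = 81 − 20.90 = 60.10 dB(A).
Σ 10^(L/10) = 2.829e+08 → L_total = 10·log₁₀(2.829e+08) = 84.52 dB(A).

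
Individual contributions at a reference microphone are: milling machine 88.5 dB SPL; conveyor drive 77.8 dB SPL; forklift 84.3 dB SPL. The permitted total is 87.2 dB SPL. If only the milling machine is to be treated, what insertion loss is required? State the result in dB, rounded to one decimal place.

5.6 dB

The untreated sources together contribute 10^(77.8/10) + 10^(84.3/10) = 3.294e+08, i.e. 85.18 dB SPL.
The limit corresponds to 10^(87.2/10) = 5.248e+08; subtracting the fixed part leaves 1.954e+08 for the milling machine, i.e. 82.91 dB SPL.
So the milling machine must be reduced from 88.5 to 82.91 dB SPL: IL = 5.59 dB.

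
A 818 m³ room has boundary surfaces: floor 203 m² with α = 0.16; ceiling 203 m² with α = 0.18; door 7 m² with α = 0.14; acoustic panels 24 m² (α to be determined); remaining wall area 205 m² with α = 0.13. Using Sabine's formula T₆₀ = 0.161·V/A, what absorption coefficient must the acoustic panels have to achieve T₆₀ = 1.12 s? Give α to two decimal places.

0.87

From T₆₀ = 0.161·V/A, the target T₆₀ = 1.12 s needs A = 0.161·818/1.12 = 117.59 m².
Absorption from the other surfaces = 203·0.16 + 203·0.18 + 7·0.14 + 205·0.13 = 96.65 m², so the acoustic panels must supply 20.94 m² over 24 m².
α = 20.94/24 = 0.872.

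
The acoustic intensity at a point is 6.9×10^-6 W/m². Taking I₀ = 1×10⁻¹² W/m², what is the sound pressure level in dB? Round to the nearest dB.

68 dB

L = 10·log₁₀(I/I₀) = 10·log₁₀(6.9×10^-6/10⁻¹²) = 10·log₁₀(6.9×10^6).
L = 10·(0.8388 + 6) = 68.39 dB.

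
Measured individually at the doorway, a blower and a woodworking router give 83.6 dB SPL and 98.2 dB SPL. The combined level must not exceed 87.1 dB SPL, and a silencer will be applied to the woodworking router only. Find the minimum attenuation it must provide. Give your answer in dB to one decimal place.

The untreated sources together contribute 10^(83.6/10) = 2.291e+08, i.e. 83.60 dB SPL.
The limit corresponds to 10^(87.1/10) = 5.129e+08; subtracting the fixed part leaves 2.838e+08 for the woodworking router, i.e. 84.53 dB SPL.
So the woodworking router must be reduced from 98.2 to 84.53 dB SPL: IL = 13.67 dB.

13.7 dB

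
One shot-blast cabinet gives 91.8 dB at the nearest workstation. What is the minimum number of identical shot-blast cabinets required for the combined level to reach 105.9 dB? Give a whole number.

The shortfall is 105.9 − 91.8 = 14.1 dB, and N units add 10·log₁₀ N, so need 10·log₁₀ N ≥ 14.1.
N ≥ 10^(14.1/10) = 25.704, so N = 26.

26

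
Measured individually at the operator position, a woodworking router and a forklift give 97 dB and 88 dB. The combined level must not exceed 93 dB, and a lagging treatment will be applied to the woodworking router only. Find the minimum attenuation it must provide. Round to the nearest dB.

The untreated sources together contribute 10^(88/10) = 6.310e+08, i.e. 88.00 dB.
To meet 93 dB overall, the treated woodworking router may contribute at most 10^(93/10) − 6.310e+08 = 1.364e+09, i.e. 91.35 dB.
So the woodworking router must be reduced from 97 to 91.35 dB: IL = 5.65 dB.

6 dB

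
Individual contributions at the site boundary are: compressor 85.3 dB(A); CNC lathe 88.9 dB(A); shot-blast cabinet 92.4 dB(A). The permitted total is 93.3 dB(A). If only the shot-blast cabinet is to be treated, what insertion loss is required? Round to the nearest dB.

2 dB

Everything except the shot-blast cabinet sums to 10^(85.3/10) + 10^(88.9/10) = 1.115e+09 in linear terms, 90.47 dB(A).
To meet 93.3 dB(A) overall, the treated shot-blast cabinet may contribute at most 10^(93.3/10) − 1.115e+09 = 1.023e+09, i.e. 90.10 dB(A).
Required insertion loss = 92.4 − 90.10 = 2.30 dB.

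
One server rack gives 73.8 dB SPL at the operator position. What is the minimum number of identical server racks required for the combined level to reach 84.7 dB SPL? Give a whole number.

13

N identical sources give L₁ + 10·log₁₀ N, so require 10·log₁₀ N ≥ 84.7 − 73.8 = 10.9 dB.
N ≥ 10^(10.9/10) = 12.303, so N = 13.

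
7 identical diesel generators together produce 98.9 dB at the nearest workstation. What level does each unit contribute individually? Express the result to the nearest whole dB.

7 equal contributions raise the level by 10·log₁₀ 7 = 8.451 dB, so each unit alone gives 98.9 − 8.451.

90 dB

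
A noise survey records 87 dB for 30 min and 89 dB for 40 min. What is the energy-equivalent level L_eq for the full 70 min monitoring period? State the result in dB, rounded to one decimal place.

Weight each interval's intensity by its duration and average over T = 70 min:
Σ tᵢ·10^(Lᵢ/10) = 30·10^(87/10) + 40·10^(89/10) = 4.681e+10.
L_eq = 10·log₁₀(4.681e+10/70) = 88.25 dB.

88.3 dB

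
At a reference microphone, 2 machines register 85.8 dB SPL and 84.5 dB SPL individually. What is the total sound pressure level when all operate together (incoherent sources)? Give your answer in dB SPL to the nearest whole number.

88 dB SPL

Incoherent sources combine by intensity addition: L_total = 10·log₁₀(Σ 10^(L_i/10)).
Σ 10^(L/10) = 10^(85.8/10) + 10^(84.5/10) = 6.620e+08.
L_total = 10·log₁₀(6.620e+08) = 88.21 dB SPL.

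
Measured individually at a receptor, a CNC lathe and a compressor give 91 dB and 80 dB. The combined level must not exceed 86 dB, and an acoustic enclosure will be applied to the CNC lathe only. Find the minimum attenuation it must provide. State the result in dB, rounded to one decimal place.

6.3 dB

The untreated sources together contribute 10^(80/10) = 1.000e+08, i.e. 80.00 dB.
The limit corresponds to 10^(86/10) = 3.981e+08; subtracting the fixed part leaves 2.981e+08 for the CNC lathe, i.e. 84.74 dB.
So the CNC lathe must be reduced from 91 to 84.74 dB: IL = 6.26 dB.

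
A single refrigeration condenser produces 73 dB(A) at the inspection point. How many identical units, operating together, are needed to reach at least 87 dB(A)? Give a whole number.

26

The shortfall is 87 − 73 = 14.0 dB, and N units add 10·log₁₀ N, so need 10·log₁₀ N ≥ 14.0.
N ≥ 10^(14.0/10) = 25.119, so N = 26.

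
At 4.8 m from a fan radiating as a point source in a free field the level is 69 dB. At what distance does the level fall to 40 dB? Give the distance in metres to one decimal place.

135.3 m

The 29.0 dB drop corresponds to a distance ratio of 10^(29.0/20) for a point source.
r₂ = 4.8·10^((69−40)/20) = 4.8·10^(29.0/20) = 135.28 m.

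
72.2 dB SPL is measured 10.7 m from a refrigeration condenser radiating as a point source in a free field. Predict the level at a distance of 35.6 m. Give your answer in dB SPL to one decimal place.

61.8 dB SPL

For a point source, L₂ = L₁ − 20·log₁₀(r₂/r₁).
L₂ = 72.2 − 20·log₁₀(35.6/10.7) = 72.2 − 10.441 = 61.76 dB SPL.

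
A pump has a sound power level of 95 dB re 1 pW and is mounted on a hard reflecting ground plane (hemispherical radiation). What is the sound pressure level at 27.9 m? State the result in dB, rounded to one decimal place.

58.1 dB

Free-field hemispherical radiation: L_p = L_w − 10·log₁₀(2π·r²), r = 27.9 m.
2π·r² = 4891 m², 10·log₁₀ of that is 36.894 dB.
L_p = 95 − 36.894 = 58.11 dB.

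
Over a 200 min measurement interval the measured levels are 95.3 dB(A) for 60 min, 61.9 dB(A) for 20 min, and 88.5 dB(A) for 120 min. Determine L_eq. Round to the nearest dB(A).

Weight each interval's intensity by its duration and average over T = 200 min:
Σ tᵢ·10^(Lᵢ/10) = 60·10^(95.3/10) + 20·10^(61.9/10) + 120·10^(88.5/10) = 2.883e+11.
L_eq = 10·log₁₀(2.883e+11/200) = 91.59 dB(A).

92 dB(A)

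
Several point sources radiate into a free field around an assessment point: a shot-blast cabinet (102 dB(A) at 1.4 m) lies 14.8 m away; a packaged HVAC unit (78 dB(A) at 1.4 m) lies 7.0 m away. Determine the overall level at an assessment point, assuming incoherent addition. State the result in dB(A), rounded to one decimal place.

81.6 dB(A)

First find each source's level at the receiver (point-source: −20·log₁₀(r/r_ref)), then combine on an intensity basis.
shot-blast cabinet: 102 − 20·log₁₀(14.8/1.4) = 102 − 20.48 = 81.52 dB(A).
packaged HVAC unit: 78 − 20·log₁₀(7.0/1.4) = 78 − 13.98 = 64.02 dB(A).
Σ 10^(L/10) = 1.443e+08 → L_total = 10·log₁₀(1.443e+08) = 81.59 dB(A).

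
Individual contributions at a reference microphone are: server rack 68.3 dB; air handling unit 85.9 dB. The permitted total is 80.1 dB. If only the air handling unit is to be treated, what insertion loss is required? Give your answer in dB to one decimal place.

6.1 dB

The untreated sources together contribute 10^(68.3/10) = 6.761e+06, i.e. 68.30 dB.
The limit corresponds to 10^(80.1/10) = 1.023e+08; subtracting the fixed part leaves 9.557e+07 for the air handling unit, i.e. 79.80 dB.
So the air handling unit must be reduced from 85.9 to 79.80 dB: IL = 6.10 dB.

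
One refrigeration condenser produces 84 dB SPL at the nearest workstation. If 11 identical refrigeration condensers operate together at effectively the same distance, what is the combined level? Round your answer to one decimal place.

L_total = L₁ + 10·log₁₀ N for N identical incoherent sources.
L_total = 84 + 10·log₁₀(11) = 84 + 10.414 = 94.41 dB SPL.

94.4 dB SPL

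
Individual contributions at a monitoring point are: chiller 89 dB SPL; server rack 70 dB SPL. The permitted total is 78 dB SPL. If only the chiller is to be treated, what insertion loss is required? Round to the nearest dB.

The untreated sources together contribute 10^(70/10) = 1.000e+07, i.e. 70.00 dB SPL.
To meet 78 dB SPL overall, the treated chiller may contribute at most 10^(78/10) − 1.000e+07 = 5.310e+07, i.e. 77.25 dB SPL.
Required insertion loss = 89 − 77.25 = 11.75 dB.

12 dB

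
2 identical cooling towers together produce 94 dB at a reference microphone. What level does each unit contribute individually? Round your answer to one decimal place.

91.0 dB

2 equal contributions raise the level by 10·log₁₀ 2 = 3.010 dB, so each unit alone gives 94 − 3.010.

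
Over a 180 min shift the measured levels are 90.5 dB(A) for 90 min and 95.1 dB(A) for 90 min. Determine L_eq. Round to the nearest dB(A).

L_eq = 10·log₁₀[(1/T)·Σ tᵢ·10^(Lᵢ/10)] with T = 180 min.
Σ tᵢ·10^(Lᵢ/10) = 90·10^(90.5/10) + 90·10^(95.1/10) = 3.922e+11.
L_eq = 10·log₁₀(3.922e+11/180) = 93.38 dB(A).

93 dB(A)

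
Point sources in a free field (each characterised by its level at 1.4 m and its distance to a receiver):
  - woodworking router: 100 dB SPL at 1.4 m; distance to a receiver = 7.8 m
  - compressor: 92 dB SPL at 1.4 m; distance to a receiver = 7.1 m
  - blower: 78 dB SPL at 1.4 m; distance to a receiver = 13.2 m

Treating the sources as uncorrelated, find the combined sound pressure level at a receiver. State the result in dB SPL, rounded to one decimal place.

Propagate each source to the receiver with L = L_ref − 20·log₁₀(r/r_ref), then add intensities.
woodworking router: 100 − 20·log₁₀(7.8/1.4) = 100 − 14.92 = 85.08 dB SPL.
compressor: 92 − 20·log₁₀(7.1/1.4) = 92 − 14.10 = 77.90 dB SPL.
blower: 78 − 20·log₁₀(13.2/1.4) = 78 − 19.49 = 58.51 dB SPL.
Σ 10^(L/10) = 3.845e+08 → L_total = 10·log₁₀(3.845e+08) = 85.85 dB SPL.

85.8 dB SPL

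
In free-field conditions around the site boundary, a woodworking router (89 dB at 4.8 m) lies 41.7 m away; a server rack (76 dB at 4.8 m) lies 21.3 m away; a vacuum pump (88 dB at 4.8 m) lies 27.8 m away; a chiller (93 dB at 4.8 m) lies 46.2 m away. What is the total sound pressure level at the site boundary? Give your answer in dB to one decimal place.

First find each source's level at the receiver (point-source: −20·log₁₀(r/r_ref)), then combine on an intensity basis.
woodworking router: 89 − 20·log₁₀(41.7/4.8) = 89 − 18.78 = 70.22 dB.
server rack: 76 − 20·log₁₀(21.3/4.8) = 76 − 12.94 = 63.06 dB.
vacuum pump: 88 − 20·log₁₀(27.8/4.8) = 88 − 15.26 = 72.74 dB.
chiller: 93 − 20·log₁₀(46.2/4.8) = 93 − 19.67 = 73.33 dB.
Σ 10^(L/10) = 5.289e+07 → L_total = 10·log₁₀(5.289e+07) = 77.23 dB.

77.2 dB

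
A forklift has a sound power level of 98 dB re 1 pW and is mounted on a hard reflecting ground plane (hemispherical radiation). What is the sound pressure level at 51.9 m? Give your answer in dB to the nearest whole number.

56 dB

Free-field hemispherical radiation: L_p = L_w − 10·log₁₀(2π·r²), r = 51.9 m.
2π·r² = 1.692e+04 m², 10·log₁₀ of that is 42.285 dB.
L_p = 98 − 42.285 = 55.71 dB.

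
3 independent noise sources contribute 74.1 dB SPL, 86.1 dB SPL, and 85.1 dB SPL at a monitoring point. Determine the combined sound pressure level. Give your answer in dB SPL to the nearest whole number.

For uncorrelated sources the intensities add, so convert each level to linear form, sum, and take 10·log₁₀ of the total.
Σ 10^(L/10) = 10^(74.1/10) + 10^(86.1/10) + 10^(85.1/10) = 7.567e+08.
L_total = 10·log₁₀(7.567e+08) = 88.79 dB SPL.

89 dB SPL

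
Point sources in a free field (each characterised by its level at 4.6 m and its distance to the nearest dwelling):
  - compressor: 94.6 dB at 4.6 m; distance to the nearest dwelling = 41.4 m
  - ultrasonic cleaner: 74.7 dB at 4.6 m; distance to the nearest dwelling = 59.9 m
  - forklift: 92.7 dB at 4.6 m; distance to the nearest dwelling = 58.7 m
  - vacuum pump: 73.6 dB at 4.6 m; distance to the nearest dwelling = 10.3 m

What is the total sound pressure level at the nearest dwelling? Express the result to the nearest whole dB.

77 dB

Apply inverse-square spreading to bring every level to the receiver, then sum 10^(L/10).
compressor: 94.6 − 20·log₁₀(41.4/4.6) = 94.6 − 19.08 = 75.52 dB.
ultrasonic cleaner: 74.7 − 20·log₁₀(59.9/4.6) = 74.7 − 22.29 = 52.41 dB.
forklift: 92.7 − 20·log₁₀(58.7/4.6) = 92.7 − 22.12 = 70.58 dB.
vacuum pump: 73.6 − 20·log₁₀(10.3/4.6) = 73.6 − 7.00 = 66.60 dB.
Σ 10^(L/10) = 5.178e+07 → L_total = 10·log₁₀(5.178e+07) = 77.14 dB.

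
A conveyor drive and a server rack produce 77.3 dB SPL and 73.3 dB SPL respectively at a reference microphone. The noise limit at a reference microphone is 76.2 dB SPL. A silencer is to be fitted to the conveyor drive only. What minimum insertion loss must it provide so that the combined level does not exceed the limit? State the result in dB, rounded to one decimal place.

Everything except the conveyor drive sums to 10^(73.3/10) = 2.138e+07 in linear terms, 73.30 dB SPL.
To meet 76.2 dB SPL overall, the treated conveyor drive may contribute at most 10^(76.2/10) − 2.138e+07 = 2.031e+07, i.e. 73.08 dB SPL.
So the conveyor drive must be reduced from 77.3 to 73.08 dB SPL: IL = 4.22 dB.

4.2 dB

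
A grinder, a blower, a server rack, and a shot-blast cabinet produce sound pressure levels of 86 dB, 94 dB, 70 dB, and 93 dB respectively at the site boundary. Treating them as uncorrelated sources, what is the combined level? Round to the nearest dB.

For uncorrelated sources the intensities add, so convert each level to linear form, sum, and take 10·log₁₀ of the total.
Σ 10^(L/10) = 10^(86/10) + 10^(94/10) + 10^(70/10) + 10^(93/10) = 4.915e+09.
L_total = 10·log₁₀(4.915e+09) = 96.92 dB.

97 dB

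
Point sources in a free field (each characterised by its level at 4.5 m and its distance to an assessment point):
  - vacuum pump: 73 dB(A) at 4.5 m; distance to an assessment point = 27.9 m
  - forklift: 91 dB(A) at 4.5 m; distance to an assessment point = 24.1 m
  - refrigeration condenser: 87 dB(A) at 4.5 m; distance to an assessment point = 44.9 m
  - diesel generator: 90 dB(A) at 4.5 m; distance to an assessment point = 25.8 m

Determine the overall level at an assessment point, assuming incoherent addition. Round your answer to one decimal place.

79.0 dB(A)

Propagate each source to the receiver with L = L_ref − 20·log₁₀(r/r_ref), then add intensities.
vacuum pump: 73 − 20·log₁₀(27.9/4.5) = 73 − 15.85 = 57.15 dB(A).
forklift: 91 − 20·log₁₀(24.1/4.5) = 91 − 14.58 = 76.42 dB(A).
refrigeration condenser: 87 − 20·log₁₀(44.9/4.5) = 87 − 19.98 = 67.02 dB(A).
diesel generator: 90 − 20·log₁₀(25.8/4.5) = 90 − 15.17 = 74.83 dB(A).
Σ 10^(L/10) = 7.987e+07 → L_total = 10·log₁₀(7.987e+07) = 79.02 dB(A).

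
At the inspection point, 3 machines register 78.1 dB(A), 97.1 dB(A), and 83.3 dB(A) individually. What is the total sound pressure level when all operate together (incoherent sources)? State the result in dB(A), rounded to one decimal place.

97.3 dB(A)

For uncorrelated sources the intensities add, so convert each level to linear form, sum, and take 10·log₁₀ of the total.
Σ 10^(L/10) = 10^(78.1/10) + 10^(97.1/10) + 10^(83.3/10) = 5.407e+09.
L_total = 10·log₁₀(5.407e+09) = 97.33 dB(A).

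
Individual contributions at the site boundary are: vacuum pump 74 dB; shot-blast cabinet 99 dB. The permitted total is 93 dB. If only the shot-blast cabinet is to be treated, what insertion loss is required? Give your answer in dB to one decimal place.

The untreated sources together contribute 10^(74/10) = 2.512e+07, i.e. 74.00 dB.
To meet 93 dB overall, the treated shot-blast cabinet may contribute at most 10^(93/10) − 2.512e+07 = 1.970e+09, i.e. 92.94 dB.
Required insertion loss = 99 − 92.94 = 6.06 dB.

6.1 dB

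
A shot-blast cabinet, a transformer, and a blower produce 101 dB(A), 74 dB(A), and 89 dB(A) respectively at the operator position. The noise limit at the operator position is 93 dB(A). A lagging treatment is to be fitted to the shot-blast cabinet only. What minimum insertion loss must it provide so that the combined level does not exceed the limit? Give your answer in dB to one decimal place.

10.3 dB

Fixed contribution from the other sources: Σ 10^(L/10) = 10^(74/10) + 10^(89/10) = 8.194e+08 (89.14 dB(A)).
To meet 93 dB(A) overall, the treated shot-blast cabinet may contribute at most 10^(93/10) − 8.194e+08 = 1.176e+09, i.e. 90.70 dB(A).
Required insertion loss = 101 − 90.70 = 10.30 dB.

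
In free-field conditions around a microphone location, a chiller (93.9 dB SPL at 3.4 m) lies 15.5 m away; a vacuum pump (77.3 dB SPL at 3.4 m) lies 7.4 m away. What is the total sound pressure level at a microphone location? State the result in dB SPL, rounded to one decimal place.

81.1 dB SPL

Apply inverse-square spreading to bring every level to the receiver, then sum 10^(L/10).
chiller: 93.9 − 20·log₁₀(15.5/3.4) = 93.9 − 13.18 = 80.72 dB SPL.
vacuum pump: 77.3 − 20·log₁₀(7.4/3.4) = 77.3 − 6.76 = 70.54 dB SPL.
Σ 10^(L/10) = 1.294e+08 → L_total = 10·log₁₀(1.294e+08) = 81.12 dB SPL.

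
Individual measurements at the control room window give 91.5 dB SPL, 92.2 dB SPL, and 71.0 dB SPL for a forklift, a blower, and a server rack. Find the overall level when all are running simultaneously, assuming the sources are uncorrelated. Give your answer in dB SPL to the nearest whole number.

95 dB SPL

For uncorrelated sources the intensities add, so convert each level to linear form, sum, and take 10·log₁₀ of the total.
Σ 10^(L/10) = 10^(91.5/10) + 10^(92.2/10) + 10^(71.0/10) = 3.085e+09.
L_total = 10·log₁₀(3.085e+09) = 94.89 dB SPL.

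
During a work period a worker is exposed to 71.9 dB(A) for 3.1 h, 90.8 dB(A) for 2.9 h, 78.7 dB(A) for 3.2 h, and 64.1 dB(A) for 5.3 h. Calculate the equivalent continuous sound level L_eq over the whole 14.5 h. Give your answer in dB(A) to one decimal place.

Weight each interval's intensity by its duration and average over T = 14.5 h:
Σ tᵢ·10^(Lᵢ/10) = 3.1·10^(71.9/10) + 2.9·10^(90.8/10) + 3.2·10^(78.7/10) + 5.3·10^(64.1/10) = 3.785e+09.
L_eq = 10·log₁₀(3.785e+09/14.5) = 84.17 dB(A).

84.2 dB(A)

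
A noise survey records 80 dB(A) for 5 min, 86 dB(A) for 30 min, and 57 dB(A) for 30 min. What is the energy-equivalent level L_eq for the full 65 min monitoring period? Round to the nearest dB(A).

83 dB(A)

L_eq = 10·log₁₀[(1/T)·Σ tᵢ·10^(Lᵢ/10)] with T = 65 min.
Σ tᵢ·10^(Lᵢ/10) = 5·10^(80/10) + 30·10^(86/10) + 30·10^(57/10) = 1.246e+10.
L_eq = 10·log₁₀(1.246e+10/65) = 82.83 dB(A).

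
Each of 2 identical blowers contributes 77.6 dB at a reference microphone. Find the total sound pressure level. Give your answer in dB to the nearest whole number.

81 dB

L_total = L₁ + 10·log₁₀ N for N identical incoherent sources.
L_total = 77.6 + 10·log₁₀(2) = 77.6 + 3.010 = 80.61 dB.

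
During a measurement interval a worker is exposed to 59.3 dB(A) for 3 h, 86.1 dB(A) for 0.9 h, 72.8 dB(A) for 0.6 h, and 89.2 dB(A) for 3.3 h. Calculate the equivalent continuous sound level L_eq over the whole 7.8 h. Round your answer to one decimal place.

86.0 dB(A)

The energy average is taken in the linear domain: L_eq = 10·log₁₀[(Σ tᵢ·10^(Lᵢ/10))/T], T = 7.8 h.
Σ tᵢ·10^(Lᵢ/10) = 3·10^(59.3/10) + 0.9·10^(86.1/10) + 0.6·10^(72.8/10) + 3.3·10^(89.2/10) = 3.125e+09.
L_eq = 10·log₁₀(3.125e+09/7.8) = 86.03 dB(A).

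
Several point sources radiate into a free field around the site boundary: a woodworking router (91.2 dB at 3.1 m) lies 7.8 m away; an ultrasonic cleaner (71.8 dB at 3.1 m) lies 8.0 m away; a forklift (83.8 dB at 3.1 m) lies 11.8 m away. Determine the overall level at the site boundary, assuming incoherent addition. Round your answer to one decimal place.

Apply inverse-square spreading to bring every level to the receiver, then sum 10^(L/10).
woodworking router: 91.2 − 20·log₁₀(7.8/3.1) = 91.2 − 8.01 = 83.19 dB.
ultrasonic cleaner: 71.8 − 20·log₁₀(8.0/3.1) = 71.8 − 8.23 = 63.57 dB.
forklift: 83.8 − 20·log₁₀(11.8/3.1) = 83.8 − 11.61 = 72.19 dB.
Σ 10^(L/10) = 2.271e+08 → L_total = 10·log₁₀(2.271e+08) = 83.56 dB.

83.6 dB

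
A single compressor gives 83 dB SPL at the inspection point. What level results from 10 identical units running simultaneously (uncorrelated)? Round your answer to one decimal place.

93.0 dB SPL

N identical incoherent sources raise the level by 10·log₁₀ N.
L_total = 83 + 10·log₁₀(10) = 83 + 10.000 = 93.00 dB SPL.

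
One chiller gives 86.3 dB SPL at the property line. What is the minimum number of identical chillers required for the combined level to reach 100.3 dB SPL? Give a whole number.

Need L₁ + 10·log₁₀ N ≥ 100.3, i.e. log₁₀ N ≥ 1.40.
N ≥ 10^(14.0/10) = 25.119, so N = 26.

26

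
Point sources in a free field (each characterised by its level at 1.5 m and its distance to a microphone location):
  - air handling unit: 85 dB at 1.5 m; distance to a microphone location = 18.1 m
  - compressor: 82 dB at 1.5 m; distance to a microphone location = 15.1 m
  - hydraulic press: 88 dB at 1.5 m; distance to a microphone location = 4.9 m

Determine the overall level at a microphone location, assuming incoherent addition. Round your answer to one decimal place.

Propagate each source to the receiver with L = L_ref − 20·log₁₀(r/r_ref), then add intensities.
air handling unit: 85 − 20·log₁₀(18.1/1.5) = 85 − 21.63 = 63.37 dB.
compressor: 82 − 20·log₁₀(15.1/1.5) = 82 − 20.06 = 61.94 dB.
hydraulic press: 88 − 20·log₁₀(4.9/1.5) = 88 − 10.28 = 77.72 dB.
Σ 10^(L/10) = 6.286e+07 → L_total = 10·log₁₀(6.286e+07) = 77.98 dB.

78.0 dB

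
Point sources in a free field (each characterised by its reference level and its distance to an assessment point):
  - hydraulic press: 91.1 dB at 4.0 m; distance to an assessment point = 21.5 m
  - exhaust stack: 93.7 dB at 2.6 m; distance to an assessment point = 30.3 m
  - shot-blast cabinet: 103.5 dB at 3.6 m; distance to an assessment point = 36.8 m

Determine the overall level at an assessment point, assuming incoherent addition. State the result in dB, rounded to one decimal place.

84.4 dB

Apply inverse-square spreading to bring every level to the receiver, then sum 10^(L/10).
hydraulic press: 91.1 − 20·log₁₀(21.5/4.0) = 91.1 − 14.61 = 76.49 dB.
exhaust stack: 93.7 − 20·log₁₀(30.3/2.6) = 93.7 − 21.33 = 72.37 dB.
shot-blast cabinet: 103.5 − 20·log₁₀(36.8/3.6) = 103.5 − 20.19 = 83.31 dB.
Σ 10^(L/10) = 2.761e+08 → L_total = 10·log₁₀(2.761e+08) = 84.41 dB.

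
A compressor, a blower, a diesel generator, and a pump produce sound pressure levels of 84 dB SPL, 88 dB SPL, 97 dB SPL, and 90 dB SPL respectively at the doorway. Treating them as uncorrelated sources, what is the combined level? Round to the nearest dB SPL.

Incoherent sources combine by intensity addition: L_total = 10·log₁₀(Σ 10^(L_i/10)).
Σ 10^(L/10) = 10^(84/10) + 10^(88/10) + 10^(97/10) + 10^(90/10) = 6.894e+09.
L_total = 10·log₁₀(6.894e+09) = 98.38 dB SPL.

98 dB SPL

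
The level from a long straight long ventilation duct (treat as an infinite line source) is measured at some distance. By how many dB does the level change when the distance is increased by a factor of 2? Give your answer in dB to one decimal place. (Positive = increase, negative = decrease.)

A line source loses 3 dB per doubling of distance; generally ΔL = −10·log₁₀(r₂/r₁).
ΔL = −10·log₁₀(2) = -3.01 dB.

-3.0 dB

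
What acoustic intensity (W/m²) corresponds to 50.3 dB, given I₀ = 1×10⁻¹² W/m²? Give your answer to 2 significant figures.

1.1e-07 W/m²

I = I₀·10^(L/10) = 10⁻¹² × 10^(50.3/10) = 10^(-6.970).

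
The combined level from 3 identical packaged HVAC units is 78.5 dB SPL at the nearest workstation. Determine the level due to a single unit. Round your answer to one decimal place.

Dividing the total intensity by 3 lowers the level by 10·log₁₀ 3 = 4.771 dB: L₁ = 78.5 − 4.771.

73.7 dB SPL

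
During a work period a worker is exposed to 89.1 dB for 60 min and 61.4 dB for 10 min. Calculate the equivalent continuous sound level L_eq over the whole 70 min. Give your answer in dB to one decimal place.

88.4 dB

The energy average is taken in the linear domain: L_eq = 10·log₁₀[(Σ tᵢ·10^(Lᵢ/10))/T], T = 70 min.
Σ tᵢ·10^(Lᵢ/10) = 60·10^(89.1/10) + 10·10^(61.4/10) = 4.878e+10.
L_eq = 10·log₁₀(4.878e+10/70) = 88.43 dB.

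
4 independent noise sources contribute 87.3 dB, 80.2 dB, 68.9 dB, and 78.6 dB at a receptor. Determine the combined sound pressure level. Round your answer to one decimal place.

88.6 dB

Incoherent sources combine by intensity addition: L_total = 10·log₁₀(Σ 10^(L_i/10)).
Σ 10^(L/10) = 10^(87.3/10) + 10^(80.2/10) + 10^(68.9/10) + 10^(78.6/10) = 7.220e+08.
L_total = 10·log₁₀(7.220e+08) = 88.59 dB.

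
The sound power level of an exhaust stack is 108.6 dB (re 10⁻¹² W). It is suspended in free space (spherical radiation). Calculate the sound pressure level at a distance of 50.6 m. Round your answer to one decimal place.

63.5 dB

Free-field spherical radiation: L_p = L_w − 10·log₁₀(4π·r²), r = 50.6 m.
4π·r² = 3.217e+04 m², 10·log₁₀ of that is 45.075 dB.
L_p = 108.6 − 45.075 = 63.52 dB.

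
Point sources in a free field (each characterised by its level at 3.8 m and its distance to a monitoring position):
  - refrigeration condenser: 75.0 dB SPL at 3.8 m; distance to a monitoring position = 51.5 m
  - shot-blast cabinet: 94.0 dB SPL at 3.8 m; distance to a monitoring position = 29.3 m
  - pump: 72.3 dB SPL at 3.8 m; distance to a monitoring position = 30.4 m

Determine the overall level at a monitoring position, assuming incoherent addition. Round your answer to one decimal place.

76.3 dB SPL

Apply inverse-square spreading to bring every level to the receiver, then sum 10^(L/10).
refrigeration condenser: 75.0 − 20·log₁₀(51.5/3.8) = 75.0 − 22.64 = 52.36 dB SPL.
shot-blast cabinet: 94.0 − 20·log₁₀(29.3/3.8) = 94.0 − 17.74 = 76.26 dB SPL.
pump: 72.3 − 20·log₁₀(30.4/3.8) = 72.3 − 18.06 = 54.24 dB SPL.
Σ 10^(L/10) = 4.269e+07 → L_total = 10·log₁₀(4.269e+07) = 76.30 dB SPL.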